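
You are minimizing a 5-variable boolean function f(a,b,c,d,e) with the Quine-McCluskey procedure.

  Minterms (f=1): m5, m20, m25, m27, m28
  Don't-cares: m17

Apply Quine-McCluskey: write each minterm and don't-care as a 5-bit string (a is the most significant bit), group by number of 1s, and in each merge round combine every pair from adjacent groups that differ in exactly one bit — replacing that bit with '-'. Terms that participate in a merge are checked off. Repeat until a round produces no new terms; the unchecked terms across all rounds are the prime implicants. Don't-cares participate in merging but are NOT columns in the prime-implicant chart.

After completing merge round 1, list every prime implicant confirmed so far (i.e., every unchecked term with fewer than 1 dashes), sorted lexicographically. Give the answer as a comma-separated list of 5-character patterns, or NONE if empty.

00101

size-2^0 implicants → 00101  10001(✓)  10100(✓)  11001(✓)  11011(✓)  11100(✓)
size-2^1 implicants → 1-001  1-100  110-1
Unchecked terms (primes): 00101, 1-001, 1-100, 110-1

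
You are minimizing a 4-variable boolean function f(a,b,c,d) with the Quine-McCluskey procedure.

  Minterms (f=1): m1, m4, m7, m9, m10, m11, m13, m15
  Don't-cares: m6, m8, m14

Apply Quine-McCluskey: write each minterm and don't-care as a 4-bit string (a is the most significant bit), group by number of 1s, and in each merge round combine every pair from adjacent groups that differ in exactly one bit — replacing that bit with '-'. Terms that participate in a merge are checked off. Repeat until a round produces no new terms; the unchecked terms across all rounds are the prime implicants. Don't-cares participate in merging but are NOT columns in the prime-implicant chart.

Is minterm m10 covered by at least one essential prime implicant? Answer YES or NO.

NO

Round 0: 0001✓ 0100✓ 0110✓ 0111✓ 1000✓ 1001✓ 1010✓ 1011✓ 1101✓ 1110✓ 1111✓
Round 1: -001 -110✓ -111✓ 01-0 011-✓ 1-01✓ 1-10✓ 1-11✓ 10-0✓ 10-1✓ 100-✓ 101-✓ 11-1✓ 111-✓
Round 2: -11- 1--1 1-1- 10--
PIs = {-001, -11-, 01-0, 1--1, 1-1-, 10--}
Coverage chart:
  m1: -001 ←essential
  m4: 01-0 ←essential
  m7: -11- ←essential
  m9: -001,1--1,10--
  m10: 1-1-,10--
  m11: 1--1,1-1-,10--
  m13: 1--1 ←essential
  m15: -11-,1--1,1-1-
Essential: -001, -11-, 01-0, 1--1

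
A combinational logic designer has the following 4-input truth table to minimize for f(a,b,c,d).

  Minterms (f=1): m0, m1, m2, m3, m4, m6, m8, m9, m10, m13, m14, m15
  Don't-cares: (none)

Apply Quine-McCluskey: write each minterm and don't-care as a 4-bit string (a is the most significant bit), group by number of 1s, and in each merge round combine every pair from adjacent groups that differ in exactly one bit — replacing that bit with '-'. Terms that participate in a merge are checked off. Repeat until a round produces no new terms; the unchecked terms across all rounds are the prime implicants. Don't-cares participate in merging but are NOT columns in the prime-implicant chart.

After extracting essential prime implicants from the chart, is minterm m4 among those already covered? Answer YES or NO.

Round 0: 0000✓ 0001✓ 0010✓ 0011✓ 0100✓ 0110✓ 1000✓ 1001✓ 1010✓ 1101✓ 1110✓ 1111✓
Round 1: -000✓ -001✓ -010✓ -110✓ 0-00✓ 0-10✓ 00-0✓ 00-1✓ 000-✓ 001-✓ 01-0✓ 1-01 1-10✓ 10-0✓ 100-✓ 11-1 111-
Round 2: --10 -0-0 -00- 0--0 00--
PIs = {--10, -0-0, -00-, 0--0, 00--, 1-01, 11-1, 111-}
Coverage chart:
  m0: -0-0,-00-,0--0,00--
  m1: -00-,00--
  m2: --10,-0-0,0--0,00--
  m3: 00-- ←essential
  m4: 0--0 ←essential
  m6: --10,0--0
  m8: -0-0,-00-
  m9: -00-,1-01
  m10: --10,-0-0
  m13: 1-01,11-1
  m14: --10,111-
  m15: 11-1,111-
Essential: 0--0, 00--

YES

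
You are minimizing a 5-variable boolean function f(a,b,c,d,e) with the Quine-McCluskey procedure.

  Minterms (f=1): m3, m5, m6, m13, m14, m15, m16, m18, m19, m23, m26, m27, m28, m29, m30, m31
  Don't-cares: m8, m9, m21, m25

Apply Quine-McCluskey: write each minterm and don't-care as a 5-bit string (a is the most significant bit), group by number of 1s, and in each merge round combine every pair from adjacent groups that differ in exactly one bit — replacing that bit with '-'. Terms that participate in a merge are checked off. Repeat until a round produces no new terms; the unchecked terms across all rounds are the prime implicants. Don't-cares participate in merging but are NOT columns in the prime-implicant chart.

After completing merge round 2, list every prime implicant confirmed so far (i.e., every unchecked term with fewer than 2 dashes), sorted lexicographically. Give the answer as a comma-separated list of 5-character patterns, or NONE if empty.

-0011, 0-110, 0100-, 100-0

[col 0] 00011*, 00101*, 00110*, 01000*, 01001*, 01101*, 01110*, 01111*, 10000*, 10010*, 10011*, 10101*, 10111*, 11001*, 11010*, 11011*, 11100*, 11101*, 11110*, 11111*
[col 1] -0011, -0101*, -1001*, -1101*, -1110*, -1111*, 0-101*, 0-110, 01-01*, 0100-, 011-1*, 0111-*, 1-010*, 1-011*, 1-101*, 1-111*, 10-11*, 100-0, 1001-*, 101-1*, 11-01*, 11-10*, 11-11*, 110-1*, 1101-*, 111-0*, 111-1*, 1110-*, 1111-*
[col 2] --101, -1-01, -11-1, -111-, 1--11, 1-01-, 1-1-1, 11--1, 11-1-, 111--
Prime implicants: --101, -0011, -1-01, -11-1, -111-, 0-110, 0100-, 1--11, 1-01-, 1-1-1, 100-0, 11--1, 11-1-, 111--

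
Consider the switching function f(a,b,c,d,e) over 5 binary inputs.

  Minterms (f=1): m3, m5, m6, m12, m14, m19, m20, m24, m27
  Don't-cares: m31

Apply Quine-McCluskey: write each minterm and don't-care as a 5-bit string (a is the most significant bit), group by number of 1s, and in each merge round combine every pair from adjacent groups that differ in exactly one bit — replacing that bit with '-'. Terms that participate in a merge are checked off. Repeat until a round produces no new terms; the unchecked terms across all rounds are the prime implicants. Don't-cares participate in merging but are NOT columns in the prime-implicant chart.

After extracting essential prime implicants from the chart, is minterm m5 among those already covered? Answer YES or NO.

size-2^0 implicants → 00011(✓)  00101  00110(✓)  01100(✓)  01110(✓)  10011(✓)  10100  11000  11011(✓)  11111(✓)
size-2^1 implicants → -0011  0-110  011-0  1-011  11-11
Unchecked terms (primes): -0011, 0-110, 00101, 011-0, 1-011, 10100, 11-11, 11000
Minterm coverage:
  m3 ⊆ -0011 [E]
  m5 ⊆ 00101 [E]
  m6 ⊆ 0-110 [E]
  m12 ⊆ 011-0 [E]
  m14 ⊆ 0-110,011-0
  m19 ⊆ -0011,1-011
  m20 ⊆ 10100 [E]
  m24 ⊆ 11000 [E]
  m27 ⊆ 1-011,11-11
E = {-0011, 0-110, 00101, 011-0, 10100, 11000}

YES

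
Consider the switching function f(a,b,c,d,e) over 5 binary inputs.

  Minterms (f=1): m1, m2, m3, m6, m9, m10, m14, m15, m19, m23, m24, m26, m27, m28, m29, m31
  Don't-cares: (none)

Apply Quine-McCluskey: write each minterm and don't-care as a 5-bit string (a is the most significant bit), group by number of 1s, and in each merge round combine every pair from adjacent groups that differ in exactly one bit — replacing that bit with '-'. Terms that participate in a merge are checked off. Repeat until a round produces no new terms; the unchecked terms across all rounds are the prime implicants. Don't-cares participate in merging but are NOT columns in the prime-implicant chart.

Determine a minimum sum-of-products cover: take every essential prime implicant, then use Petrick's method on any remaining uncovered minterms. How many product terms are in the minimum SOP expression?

7

Round 0: 00001✓ 00010✓ 00011✓ 00110✓ 01001✓ 01010✓ 01110✓ 01111✓ 10011✓ 10111✓ 11000✓ 11010✓ 11011✓ 11100✓ 11101✓ 11111✓
Round 1: -0011 -1010 -1111 0-001 0-010✓ 0-110✓ 00-10✓ 000-1 0001- 01-10✓ 0111- 1-011✓ 1-111✓ 10-11✓ 11-00 11-11✓ 110-0 1101- 111-1 1110-
Round 2: 0--10 1--11
PIs = {-0011, -1010, -1111, 0--10, 0-001, 000-1, 0001-, 0111-, 1--11, 11-00, 110-0, 1101-, 111-1, 1110-}
Coverage chart:
  m1: 0-001,000-1
  m2: 0--10,0001-
  m3: -0011,000-1,0001-
  m6: 0--10 ←essential
  m9: 0-001 ←essential
  m10: -1010,0--10
  m14: 0--10,0111-
  m15: -1111,0111-
  m19: -0011,1--11
  m23: 1--11 ←essential
  m24: 11-00,110-0
  m26: -1010,110-0,1101-
  m27: 1--11,1101-
  m28: 11-00,1110-
  m29: 111-1,1110-
  m31: -1111,1--11,111-1
Essential: 0--10, 0-001, 1--11
Petrick residual → -0011, -1111, 110-0, 1110-
Min cover (7 terms): b'c'de + bcde + a'de' + a'c'd'e + ade + abc'e' + abcd'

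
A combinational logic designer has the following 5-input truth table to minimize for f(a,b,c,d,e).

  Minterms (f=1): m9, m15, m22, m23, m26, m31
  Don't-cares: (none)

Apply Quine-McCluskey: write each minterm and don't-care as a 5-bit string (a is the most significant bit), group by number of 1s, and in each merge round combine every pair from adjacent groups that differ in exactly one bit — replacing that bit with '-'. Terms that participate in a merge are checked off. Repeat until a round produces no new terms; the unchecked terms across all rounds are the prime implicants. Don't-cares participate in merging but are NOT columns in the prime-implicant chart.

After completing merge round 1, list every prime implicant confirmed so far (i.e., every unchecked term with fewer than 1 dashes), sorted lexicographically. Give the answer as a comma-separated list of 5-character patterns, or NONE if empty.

01001, 11010

size-2^0 implicants → 01001  01111(✓)  10110(✓)  10111(✓)  11010  11111(✓)
size-2^1 implicants → -1111  1-111  1011-
Unchecked terms (primes): -1111, 01001, 1-111, 1011-, 11010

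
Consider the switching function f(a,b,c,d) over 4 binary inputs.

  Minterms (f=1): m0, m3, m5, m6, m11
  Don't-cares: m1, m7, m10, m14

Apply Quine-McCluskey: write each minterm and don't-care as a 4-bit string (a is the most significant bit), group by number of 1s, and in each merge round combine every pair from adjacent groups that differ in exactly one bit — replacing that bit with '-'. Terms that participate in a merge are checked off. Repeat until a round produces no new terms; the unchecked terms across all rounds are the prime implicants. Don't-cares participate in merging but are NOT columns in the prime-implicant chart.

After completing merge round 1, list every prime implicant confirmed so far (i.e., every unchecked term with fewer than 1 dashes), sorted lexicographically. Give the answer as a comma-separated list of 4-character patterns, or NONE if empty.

NONE

size-2^0 implicants → 0000(✓)  0001(✓)  0011(✓)  0101(✓)  0110(✓)  0111(✓)  1010(✓)  1011(✓)  1110(✓)
size-2^1 implicants → -011  -110  0-01(✓)  0-11(✓)  00-1(✓)  000-  01-1(✓)  011-  1-10  101-
size-2^2 implicants → 0--1
Unchecked terms (primes): -011, -110, 0--1, 000-, 011-, 1-10, 101-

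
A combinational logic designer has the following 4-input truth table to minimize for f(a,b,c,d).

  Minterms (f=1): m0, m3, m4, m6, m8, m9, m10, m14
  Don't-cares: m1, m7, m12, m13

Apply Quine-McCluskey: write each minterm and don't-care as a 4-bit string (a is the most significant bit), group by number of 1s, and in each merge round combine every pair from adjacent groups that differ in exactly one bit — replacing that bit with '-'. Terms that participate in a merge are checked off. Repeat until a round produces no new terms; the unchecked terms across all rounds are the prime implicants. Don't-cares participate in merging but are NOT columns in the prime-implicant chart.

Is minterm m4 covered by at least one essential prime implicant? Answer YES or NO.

NO

[col 0] 0000*, 0001*, 0011*, 0100*, 0110*, 0111*, 1000*, 1001*, 1010*, 1100*, 1101*, 1110*
[col 1] -000*, -001*, -100*, -110*, 0-00*, 0-11, 00-1, 000-*, 01-0*, 011-, 1-00*, 1-01*, 1-10*, 10-0*, 100-*, 11-0*, 110-*
[col 2] --00, -00-, -1-0, 1--0, 1-0-
Prime implicants: --00, -00-, -1-0, 0-11, 00-1, 011-, 1--0, 1-0-
PI chart (minterm → PIs covering it):
  0 | --00,-00-
  3 | 0-11,00-1
  4 | --00,-1-0
  6 | -1-0,011-
  8 | --00,-00-,1--0,1-0-
  9 | -00-,1-0-
  10 | 1--0  (sole → essential)
  14 | -1-0,1--0
Essential prime implicants: 1--0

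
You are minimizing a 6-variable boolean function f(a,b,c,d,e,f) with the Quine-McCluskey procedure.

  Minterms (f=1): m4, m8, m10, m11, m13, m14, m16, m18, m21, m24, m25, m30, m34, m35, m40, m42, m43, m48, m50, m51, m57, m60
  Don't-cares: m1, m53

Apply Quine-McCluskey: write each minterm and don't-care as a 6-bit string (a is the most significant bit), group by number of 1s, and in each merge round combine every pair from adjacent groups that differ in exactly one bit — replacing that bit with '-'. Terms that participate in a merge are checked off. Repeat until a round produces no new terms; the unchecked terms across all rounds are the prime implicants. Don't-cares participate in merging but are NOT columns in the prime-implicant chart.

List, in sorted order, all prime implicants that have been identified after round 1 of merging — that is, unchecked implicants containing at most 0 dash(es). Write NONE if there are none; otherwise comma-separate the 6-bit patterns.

size-2^0 implicants → 000001  000100  001000(✓)  001010(✓)  001011(✓)  001101  001110(✓)  010000(✓)  010010(✓)  010101(✓)  011000(✓)  011001(✓)  011110(✓)  100010(✓)  100011(✓)  101000(✓)  101010(✓)  101011(✓)  110000(✓)  110010(✓)  110011(✓)  110101(✓)  111001(✓)  111100
size-2^1 implicants → -01000(✓)  -01010(✓)  -01011(✓)  -10000(✓)  -10010(✓)  -10101  -11001  0-1000  0-1110  001-10  0010-0(✓)  00101-(✓)  01-000  0100-0(✓)  01100-  1-0010(✓)  1-0011(✓)  10-010(✓)  10-011(✓)  10001-(✓)  1010-0(✓)  10101-(✓)  1100-0(✓)  11001-(✓)
size-2^2 implicants → -010-0  -0101-  -100-0  1-001-  10-01-
Unchecked terms (primes): -010-0, -0101-, -100-0, -10101, -11001, 0-1000, 0-1110, 000001, 000100, 001-10, 001101, 01-000, 01100-, 1-001-, 10-01-, 111100

000001, 000100, 001101, 111100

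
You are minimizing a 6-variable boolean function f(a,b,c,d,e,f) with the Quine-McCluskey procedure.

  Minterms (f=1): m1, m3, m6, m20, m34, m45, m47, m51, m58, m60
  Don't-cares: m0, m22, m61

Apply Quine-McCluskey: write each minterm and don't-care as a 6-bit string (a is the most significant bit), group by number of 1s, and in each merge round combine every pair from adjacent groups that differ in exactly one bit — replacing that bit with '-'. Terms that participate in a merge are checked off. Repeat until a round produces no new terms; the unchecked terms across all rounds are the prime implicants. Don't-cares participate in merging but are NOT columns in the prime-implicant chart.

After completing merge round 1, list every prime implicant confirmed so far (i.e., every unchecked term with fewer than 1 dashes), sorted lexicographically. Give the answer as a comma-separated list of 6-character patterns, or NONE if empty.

100010, 110011, 111010

[col 0] 000000*, 000001*, 000011*, 000110*, 010100*, 010110*, 100010, 101101*, 101111*, 110011, 111010, 111100*, 111101*
[col 1] 0-0110, 0000-1, 00000-, 0101-0, 1-1101, 1011-1, 11110-
Prime implicants: 0-0110, 0000-1, 00000-, 0101-0, 1-1101, 100010, 1011-1, 110011, 111010, 11110-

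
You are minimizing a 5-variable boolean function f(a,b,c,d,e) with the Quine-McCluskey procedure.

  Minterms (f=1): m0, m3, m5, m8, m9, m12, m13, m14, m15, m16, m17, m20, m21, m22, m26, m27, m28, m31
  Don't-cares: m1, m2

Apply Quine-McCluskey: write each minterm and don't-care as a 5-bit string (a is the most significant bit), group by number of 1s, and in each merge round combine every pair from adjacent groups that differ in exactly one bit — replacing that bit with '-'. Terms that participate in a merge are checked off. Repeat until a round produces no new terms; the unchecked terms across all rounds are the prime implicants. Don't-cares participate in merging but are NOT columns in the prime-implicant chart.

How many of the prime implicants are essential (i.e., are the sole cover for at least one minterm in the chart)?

Round 0: 00000✓ 00001✓ 00010✓ 00011✓ 00101✓ 01000✓ 01001✓ 01100✓ 01101✓ 01110✓ 01111✓ 10000✓ 10001✓ 10100✓ 10101✓ 10110✓ 11010✓ 11011✓ 11100✓ 11111✓
Round 1: -0000✓ -0001✓ -0101✓ -1100 -1111 0-000✓ 0-001✓ 0-101✓ 00-01✓ 000-0✓ 000-1✓ 0000-✓ 0001-✓ 01-00✓ 01-01✓ 0100-✓ 011-0✓ 011-1✓ 0110-✓ 0111-✓ 1-100 10-00✓ 10-01✓ 1000-✓ 101-0 1010-✓ 11-11 1101-
Round 2: -0-01 -000- 0--01 0-00- 000-- 01-0- 011-- 10-0-
PIs = {-0-01, -000-, -1100, -1111, 0--01, 0-00-, 000--, 01-0-, 011--, 1-100, 10-0-, 101-0, 11-11, 1101-}
Coverage chart:
  m0: -000-,0-00-,000--
  m3: 000-- ←essential
  m5: -0-01,0--01
  m8: 0-00-,01-0-
  m9: 0--01,0-00-,01-0-
  m12: -1100,01-0-,011--
  m13: 0--01,01-0-,011--
  m14: 011-- ←essential
  m15: -1111,011--
  m16: -000-,10-0-
  m17: -0-01,-000-,10-0-
  m20: 1-100,10-0-,101-0
  m21: -0-01,10-0-
  m22: 101-0 ←essential
  m26: 1101- ←essential
  m27: 11-11,1101-
  m28: -1100,1-100
  m31: -1111,11-11
Essential: 000--, 011--, 101-0, 1101-

4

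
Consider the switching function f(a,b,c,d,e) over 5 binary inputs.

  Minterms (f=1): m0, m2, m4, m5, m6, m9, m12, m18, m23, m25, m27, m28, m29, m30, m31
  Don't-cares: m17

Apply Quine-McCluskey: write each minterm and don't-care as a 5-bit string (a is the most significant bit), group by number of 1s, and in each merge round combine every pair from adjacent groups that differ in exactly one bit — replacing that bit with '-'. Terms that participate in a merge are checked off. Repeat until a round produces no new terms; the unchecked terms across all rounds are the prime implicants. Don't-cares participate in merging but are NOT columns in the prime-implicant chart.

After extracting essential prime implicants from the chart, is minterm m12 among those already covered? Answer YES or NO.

NO

Round 0: 00000✓ 00010✓ 00100✓ 00101✓ 00110✓ 01001✓ 01100✓ 10001✓ 10010✓ 10111✓ 11001✓ 11011✓ 11100✓ 11101✓ 11110✓ 11111✓
Round 1: -0010 -1001 -1100 0-100 00-00✓ 00-10✓ 000-0✓ 001-0✓ 0010- 1-001 1-111 11-01✓ 11-11✓ 110-1✓ 111-0✓ 111-1✓ 1110-✓ 1111-✓
Round 2: 00--0 11--1 111--
PIs = {-0010, -1001, -1100, 0-100, 00--0, 0010-, 1-001, 1-111, 11--1, 111--}
Coverage chart:
  m0: 00--0 ←essential
  m2: -0010,00--0
  m4: 0-100,00--0,0010-
  m5: 0010- ←essential
  m6: 00--0 ←essential
  m9: -1001 ←essential
  m12: -1100,0-100
  m18: -0010 ←essential
  m23: 1-111 ←essential
  m25: -1001,1-001,11--1
  m27: 11--1 ←essential
  m28: -1100,111--
  m29: 11--1,111--
  m30: 111-- ←essential
  m31: 1-111,11--1,111--
Essential: -0010, -1001, 00--0, 0010-, 1-111, 11--1, 111--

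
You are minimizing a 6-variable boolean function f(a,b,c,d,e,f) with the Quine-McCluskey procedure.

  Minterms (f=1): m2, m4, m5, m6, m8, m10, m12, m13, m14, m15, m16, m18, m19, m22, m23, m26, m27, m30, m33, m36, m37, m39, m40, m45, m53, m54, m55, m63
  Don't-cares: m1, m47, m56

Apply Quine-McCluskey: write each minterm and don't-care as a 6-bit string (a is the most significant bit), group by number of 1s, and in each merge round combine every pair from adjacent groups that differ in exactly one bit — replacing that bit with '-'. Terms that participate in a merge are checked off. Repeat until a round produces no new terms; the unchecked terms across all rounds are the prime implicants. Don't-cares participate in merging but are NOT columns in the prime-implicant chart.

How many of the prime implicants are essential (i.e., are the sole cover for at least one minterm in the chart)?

8

Round 0: 000001✓ 000010✓ 000100✓ 000101✓ 000110✓ 001000✓ 001010✓ 001100✓ 001101✓ 001110✓ 001111✓ 010000✓ 010010✓ 010011✓ 010110✓ 010111✓ 011010✓ 011011✓ 011110✓ 100001✓ 100100✓ 100101✓ 100111✓ 101000✓ 101101✓ 101111✓ 110101✓ 110110✓ 110111✓ 111000✓ 111111✓
Round 1: -00001✓ -00100✓ -00101✓ -01000 -01101✓ -01111✓ -10110✓ -10111✓ 0-0010✓ 0-0110✓ 0-1010✓ 0-1110✓ 00-010✓ 00-100✓ 00-101✓ 00-110✓ 000-01✓ 000-10✓ 0001-0✓ 00010-✓ 001-00✓ 001-10✓ 0010-0✓ 0011-0✓ 0011-1✓ 00110-✓ 00111-✓ 01-010✓ 01-011✓ 01-110✓ 010-10✓ 010-11✓ 0100-0 01001-✓ 01011-✓ 011-10✓ 01101-✓ 1-0101✓ 1-0111✓ 1-1000 1-1111✓ 10-101✓ 10-111✓ 100-01✓ 1001-1✓ 10010-✓ 1011-1✓ 11-111✓ 1101-1✓ 11011-✓
Round 2: -0-101 -00-01 -0010- -011-1 -1011- 0--010✓ 0--110✓ 0-0-10✓ 0-1-10✓ 00--10✓ 00-1-0 00-10- 001--0 0011-- 01--10✓ 01-01- 010-1- 1--111 1-01-1 10-1-1
Round 3: 0---10
PIs = {-0-101, -00-01, -0010-, -01000, -011-1, -1011-, 0---10, 00-1-0, 00-10-, 001--0, 0011--, 01-01-, 010-1-, 0100-0, 1--111, 1-01-1, 1-1000, 10-1-1}
Coverage chart:
  m2: 0---10 ←essential
  m4: -0010-,00-1-0,00-10-
  m5: -0-101,-00-01,-0010-,00-10-
  m6: 0---10,00-1-0
  m8: -01000,001--0
  m10: 0---10,001--0
  m12: 00-1-0,00-10-,001--0,0011--
  m13: -0-101,-011-1,00-10-,0011--
  m14: 0---10,00-1-0,001--0,0011--
  m15: -011-1,0011--
  m16: 0100-0 ←essential
  m18: 0---10,01-01-,010-1-,0100-0
  m19: 01-01-,010-1-
  m22: -1011-,0---10,010-1-
  m23: -1011-,010-1-
  m26: 0---10,01-01-
  m27: 01-01- ←essential
  m30: 0---10 ←essential
  m33: -00-01 ←essential
  m36: -0010- ←essential
  m37: -0-101,-00-01,-0010-,1-01-1,10-1-1
  m39: 1--111,1-01-1,10-1-1
  m40: -01000,1-1000
  m45: -0-101,-011-1,10-1-1
  m53: 1-01-1 ←essential
  m54: -1011- ←essential
  m55: -1011-,1--111,1-01-1
  m63: 1--111 ←essential
Essential: -00-01, -0010-, -1011-, 0---10, 01-01-, 0100-0, 1--111, 1-01-1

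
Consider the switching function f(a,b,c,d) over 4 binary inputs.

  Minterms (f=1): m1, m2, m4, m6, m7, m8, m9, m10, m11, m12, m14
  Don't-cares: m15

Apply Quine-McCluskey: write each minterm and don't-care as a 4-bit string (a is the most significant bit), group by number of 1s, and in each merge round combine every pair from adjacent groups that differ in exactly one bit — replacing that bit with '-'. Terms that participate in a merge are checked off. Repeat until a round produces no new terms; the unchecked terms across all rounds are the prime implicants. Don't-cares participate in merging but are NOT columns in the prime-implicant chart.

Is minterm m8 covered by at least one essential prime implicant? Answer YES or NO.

[col 0] 0001*, 0010*, 0100*, 0110*, 0111*, 1000*, 1001*, 1010*, 1011*, 1100*, 1110*, 1111*
[col 1] -001, -010*, -100*, -110*, -111*, 0-10*, 01-0*, 011-*, 1-00*, 1-10*, 1-11*, 10-0*, 10-1*, 100-*, 101-*, 11-0*, 111-*
[col 2] --10, -1-0, -11-, 1--0, 1-1-, 10--
Prime implicants: --10, -001, -1-0, -11-, 1--0, 1-1-, 10--
PI chart (minterm → PIs covering it):
  1 | -001  (sole → essential)
  2 | --10  (sole → essential)
  4 | -1-0  (sole → essential)
  6 | --10,-1-0,-11-
  7 | -11-  (sole → essential)
  8 | 1--0,10--
  9 | -001,10--
  10 | --10,1--0,1-1-,10--
  11 | 1-1-,10--
  12 | -1-0,1--0
  14 | --10,-1-0,-11-,1--0,1-1-
Essential prime implicants: --10, -001, -1-0, -11-

NO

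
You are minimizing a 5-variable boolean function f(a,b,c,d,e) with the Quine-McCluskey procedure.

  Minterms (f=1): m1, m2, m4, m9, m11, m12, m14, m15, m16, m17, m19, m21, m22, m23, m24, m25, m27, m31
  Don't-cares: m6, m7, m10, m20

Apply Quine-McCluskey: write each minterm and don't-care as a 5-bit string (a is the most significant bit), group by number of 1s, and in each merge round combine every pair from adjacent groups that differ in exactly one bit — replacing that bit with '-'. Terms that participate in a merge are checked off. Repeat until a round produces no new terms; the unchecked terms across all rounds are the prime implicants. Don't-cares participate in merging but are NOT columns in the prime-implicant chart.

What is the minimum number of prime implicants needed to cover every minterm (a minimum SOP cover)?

Round 0: 00001✓ 00010✓ 00100✓ 00110✓ 00111✓ 01001✓ 01010✓ 01011✓ 01100✓ 01110✓ 01111✓ 10000✓ 10001✓ 10011✓ 10100✓ 10101✓ 10110✓ 10111✓ 11000✓ 11001✓ 11011✓ 11111✓
Round 1: -0001✓ -0100✓ -0110✓ -0111✓ -1001✓ -1011✓ -1111✓ 0-001✓ 0-010✓ 0-100✓ 0-110✓ 0-111✓ 00-10✓ 001-0✓ 0011-✓ 01-10✓ 01-11✓ 010-1✓ 0101-✓ 011-0✓ 0111-✓ 1-000✓ 1-001✓ 1-011✓ 1-111✓ 10-00✓ 10-01✓ 10-11✓ 100-1✓ 1000-✓ 101-0✓ 101-1✓ 1010-✓ 1011-✓ 11-11✓ 110-1✓ 1100-✓
Round 2: --001 --111 -01-0 -011- -1-11 -10-1 0--10 0-1-0 0-11- 01-1- 1--11 1-0-1 1-00- 10--1 10-0- 101--
PIs = {--001, --111, -01-0, -011-, -1-11, -10-1, 0--10, 0-1-0, 0-11-, 01-1-, 1--11, 1-0-1, 1-00-, 10--1, 10-0-, 101--}
Coverage chart:
  m1: --001 ←essential
  m2: 0--10 ←essential
  m4: -01-0,0-1-0
  m9: --001,-10-1
  m11: -1-11,-10-1,01-1-
  m12: 0-1-0 ←essential
  m14: 0--10,0-1-0,0-11-,01-1-
  m15: --111,-1-11,0-11-,01-1-
  m16: 1-00-,10-0-
  m17: --001,1-0-1,1-00-,10--1,10-0-
  m19: 1--11,1-0-1,10--1
  m21: 10--1,10-0-,101--
  m22: -01-0,-011-,101--
  m23: --111,-011-,1--11,10--1,101--
  m24: 1-00- ←essential
  m25: --001,-10-1,1-0-1,1-00-
  m27: -1-11,-10-1,1--11,1-0-1
  m31: --111,-1-11,1--11
Essential: --001, 0--10, 0-1-0, 1-00-
Petrick residual → -01-0, -1-11, 10--1
Min cover (7 terms): c'd'e + b'ce' + bde + a'de' + a'ce' + ac'd' + ab'e

7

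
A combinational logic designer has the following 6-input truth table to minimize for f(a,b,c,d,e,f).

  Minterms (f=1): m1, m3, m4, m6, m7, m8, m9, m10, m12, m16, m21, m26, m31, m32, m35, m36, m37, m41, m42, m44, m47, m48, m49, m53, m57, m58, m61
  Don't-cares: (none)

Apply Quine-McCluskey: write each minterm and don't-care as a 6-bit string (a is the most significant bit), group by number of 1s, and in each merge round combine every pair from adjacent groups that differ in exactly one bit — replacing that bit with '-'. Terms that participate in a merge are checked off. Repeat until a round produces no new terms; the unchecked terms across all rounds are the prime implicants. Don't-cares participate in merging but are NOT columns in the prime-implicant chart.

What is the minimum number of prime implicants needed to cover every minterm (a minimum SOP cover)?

Round 0: 000001✓ 000011✓ 000100✓ 000110✓ 000111✓ 001000✓ 001001✓ 001010✓ 001100✓ 010000✓ 010101✓ 011010✓ 011111 100000✓ 100011✓ 100100✓ 100101✓ 101001✓ 101010✓ 101100✓ 101111 110000✓ 110001✓ 110101✓ 111001✓ 111010✓ 111101✓
Round 1: -00011 -00100✓ -01001 -01010✓ -01100✓ -10000 -10101 -11010✓ 0-1010✓ 00-001 00-100✓ 000-11 0000-1 0001-0 00011- 001-00 0010-0 00100- 1-0000 1-0101 1-1001 1-1010✓ 10-100✓ 100-00 10010- 11-001✓ 11-101✓ 110-01✓ 11000- 111-01✓
Round 2: --1010 -0-100 11--01
PIs = {--1010, -0-100, -00011, -01001, -10000, -10101, 00-001, 000-11, 0000-1, 0001-0, 00011-, 001-00, 0010-0, 00100-, 011111, 1-0000, 1-0101, 1-1001, 100-00, 10010-, 101111, 11--01, 11000-}
Coverage chart:
  m1: 00-001,0000-1
  m3: -00011,000-11,0000-1
  m4: -0-100,0001-0
  m6: 0001-0,00011-
  m7: 000-11,00011-
  m8: 001-00,0010-0,00100-
  m9: -01001,00-001,00100-
  m10: --1010,0010-0
  m12: -0-100,001-00
  m16: -10000 ←essential
  m21: -10101 ←essential
  m26: --1010 ←essential
  m31: 011111 ←essential
  m32: 1-0000,100-00
  m35: -00011 ←essential
  m36: -0-100,100-00,10010-
  m37: 1-0101,10010-
  m41: -01001,1-1001
  m42: --1010 ←essential
  m44: -0-100 ←essential
  m47: 101111 ←essential
  m48: -10000,1-0000,11000-
  m49: 11--01,11000-
  m53: -10101,1-0101,11--01
  m57: 1-1001,11--01
  m58: --1010 ←essential
  m61: 11--01 ←essential
Essential: --1010, -0-100, -00011, -10000, -10101, 011111, 101111, 11--01
Petrick residual → -01001, 00-001, 00011-, 001-00, 1-0000, 1-0101
Min cover (14 terms): cd'ef' + b'de'f' + b'c'd'ef + b'cd'e'f + bc'd'e'f' + bc'de'f + a'b'd'e'f + a'b'c'de + a'b'ce'f' + a'bcdef + ac'd'e'f' + ac'de'f + ab'cdef + abe'f

14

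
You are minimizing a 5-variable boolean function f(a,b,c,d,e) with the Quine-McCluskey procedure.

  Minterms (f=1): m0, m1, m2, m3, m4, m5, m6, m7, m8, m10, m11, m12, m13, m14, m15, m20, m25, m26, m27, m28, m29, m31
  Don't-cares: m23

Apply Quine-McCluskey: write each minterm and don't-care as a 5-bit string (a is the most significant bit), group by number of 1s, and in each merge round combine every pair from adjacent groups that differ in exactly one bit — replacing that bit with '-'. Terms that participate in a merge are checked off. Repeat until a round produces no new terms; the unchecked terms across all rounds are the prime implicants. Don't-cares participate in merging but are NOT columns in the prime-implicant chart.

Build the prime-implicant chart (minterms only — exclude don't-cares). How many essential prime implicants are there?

5

Round 0: 00000✓ 00001✓ 00010✓ 00011✓ 00100✓ 00101✓ 00110✓ 00111✓ 01000✓ 01010✓ 01011✓ 01100✓ 01101✓ 01110✓ 01111✓ 10100✓ 10111✓ 11001✓ 11010✓ 11011✓ 11100✓ 11101✓ 11111✓
Round 1: -0100✓ -0111✓ -1010✓ -1011✓ -1100✓ -1101✓ -1111✓ 0-000✓ 0-010✓ 0-011✓ 0-100✓ 0-101✓ 0-110✓ 0-111✓ 00-00✓ 00-01✓ 00-10✓ 00-11✓ 000-0✓ 000-1✓ 0000-✓ 0001-✓ 001-0✓ 001-1✓ 0010-✓ 0011-✓ 01-00✓ 01-10✓ 01-11✓ 010-0✓ 0101-✓ 011-0✓ 011-1✓ 0110-✓ 0111-✓ 1-100✓ 1-111✓ 11-01✓ 11-11✓ 110-1✓ 1101-✓ 111-1✓ 1110-✓
Round 2: --100 --111 -1-11 -101- -11-1 -110- 0--00✓ 0--10✓ 0--11✓ 0-0-0✓ 0-01-✓ 0-1-0✓ 0-1-1✓ 0-10-✓ 0-11-✓ 00--0✓ 00--1✓ 00-0-✓ 00-1-✓ 000--✓ 001--✓ 01--0✓ 01-1-✓ 011--✓ 11--1
Round 3: 0---0 0--1- 0-1-- 00---
PIs = {--100, --111, -1-11, -101-, -11-1, -110-, 0---0, 0--1-, 0-1--, 00---, 11--1}
Coverage chart:
  m0: 0---0,00---
  m1: 00--- ←essential
  m2: 0---0,0--1-,00---
  m3: 0--1-,00---
  m4: --100,0---0,0-1--,00---
  m5: 0-1--,00---
  m6: 0---0,0--1-,0-1--,00---
  m7: --111,0--1-,0-1--,00---
  m8: 0---0 ←essential
  m10: -101-,0---0,0--1-
  m11: -1-11,-101-,0--1-
  m12: --100,-110-,0---0,0-1--
  m13: -11-1,-110-,0-1--
  m14: 0---0,0--1-,0-1--
  m15: --111,-1-11,-11-1,0--1-,0-1--
  m20: --100 ←essential
  m25: 11--1 ←essential
  m26: -101- ←essential
  m27: -1-11,-101-,11--1
  m28: --100,-110-
  m29: -11-1,-110-,11--1
  m31: --111,-1-11,-11-1,11--1
Essential: --100, -101-, 0---0, 00---, 11--1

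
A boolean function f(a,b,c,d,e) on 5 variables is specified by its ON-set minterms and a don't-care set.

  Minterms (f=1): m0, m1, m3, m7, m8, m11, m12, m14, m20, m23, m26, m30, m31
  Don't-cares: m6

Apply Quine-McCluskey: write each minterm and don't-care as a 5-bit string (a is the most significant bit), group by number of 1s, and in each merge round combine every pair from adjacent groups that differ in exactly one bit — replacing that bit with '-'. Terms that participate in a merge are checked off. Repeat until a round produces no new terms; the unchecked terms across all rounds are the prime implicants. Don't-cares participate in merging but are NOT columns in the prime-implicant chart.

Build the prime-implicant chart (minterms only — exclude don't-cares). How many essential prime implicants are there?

Round 0: 00000✓ 00001✓ 00011✓ 00110✓ 00111✓ 01000✓ 01011✓ 01100✓ 01110✓ 10100 10111✓ 11010✓ 11110✓ 11111✓
Round 1: -0111 -1110 0-000 0-011 0-110 00-11 000-1 0000- 0011- 01-00 011-0 1-111 11-10 1111-
PIs = {-0111, -1110, 0-000, 0-011, 0-110, 00-11, 000-1, 0000-, 0011-, 01-00, 011-0, 1-111, 10100, 11-10, 1111-}
Coverage chart:
  m0: 0-000,0000-
  m1: 000-1,0000-
  m3: 0-011,00-11,000-1
  m7: -0111,00-11,0011-
  m8: 0-000,01-00
  m11: 0-011 ←essential
  m12: 01-00,011-0
  m14: -1110,0-110,011-0
  m20: 10100 ←essential
  m23: -0111,1-111
  m26: 11-10 ←essential
  m30: -1110,11-10,1111-
  m31: 1-111,1111-
Essential: 0-011, 10100, 11-10

3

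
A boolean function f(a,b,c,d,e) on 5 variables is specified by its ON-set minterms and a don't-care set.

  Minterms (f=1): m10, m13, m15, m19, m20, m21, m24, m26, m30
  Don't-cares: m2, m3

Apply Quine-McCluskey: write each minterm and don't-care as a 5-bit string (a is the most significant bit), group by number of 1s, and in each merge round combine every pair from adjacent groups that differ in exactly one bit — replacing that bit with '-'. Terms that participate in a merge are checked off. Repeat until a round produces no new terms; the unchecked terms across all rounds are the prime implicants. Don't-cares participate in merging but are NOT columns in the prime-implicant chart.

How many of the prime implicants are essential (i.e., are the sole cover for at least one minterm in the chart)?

Round 0: 00010✓ 00011✓ 01010✓ 01101✓ 01111✓ 10011✓ 10100✓ 10101✓ 11000✓ 11010✓ 11110✓
Round 1: -0011 -1010 0-010 0001- 011-1 1010- 11-10 110-0
PIs = {-0011, -1010, 0-010, 0001-, 011-1, 1010-, 11-10, 110-0}
Coverage chart:
  m10: -1010,0-010
  m13: 011-1 ←essential
  m15: 011-1 ←essential
  m19: -0011 ←essential
  m20: 1010- ←essential
  m21: 1010- ←essential
  m24: 110-0 ←essential
  m26: -1010,11-10,110-0
  m30: 11-10 ←essential
Essential: -0011, 011-1, 1010-, 11-10, 110-0

5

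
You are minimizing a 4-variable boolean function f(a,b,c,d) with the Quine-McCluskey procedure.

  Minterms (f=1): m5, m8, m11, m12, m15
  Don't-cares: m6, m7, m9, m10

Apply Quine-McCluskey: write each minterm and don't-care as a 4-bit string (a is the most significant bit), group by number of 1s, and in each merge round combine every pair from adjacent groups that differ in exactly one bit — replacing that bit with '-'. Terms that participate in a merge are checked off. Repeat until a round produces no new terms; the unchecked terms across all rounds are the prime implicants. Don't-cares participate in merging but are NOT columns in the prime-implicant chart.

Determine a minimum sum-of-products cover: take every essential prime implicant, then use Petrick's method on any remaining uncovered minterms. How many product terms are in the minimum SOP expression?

3

size-2^0 implicants → 0101(✓)  0110(✓)  0111(✓)  1000(✓)  1001(✓)  1010(✓)  1011(✓)  1100(✓)  1111(✓)
size-2^1 implicants → -111  01-1  011-  1-00  1-11  10-0(✓)  10-1(✓)  100-(✓)  101-(✓)
size-2^2 implicants → 10--
Unchecked terms (primes): -111, 01-1, 011-, 1-00, 1-11, 10--
Minterm coverage:
  m5 ⊆ 01-1 [E]
  m8 ⊆ 1-00,10--
  m11 ⊆ 1-11,10--
  m12 ⊆ 1-00 [E]
  m15 ⊆ -111,1-11
E = {01-1, 1-00}
Petrick residual → 1-11
Cover = a'bd + ac'd' + acd  |cover|=3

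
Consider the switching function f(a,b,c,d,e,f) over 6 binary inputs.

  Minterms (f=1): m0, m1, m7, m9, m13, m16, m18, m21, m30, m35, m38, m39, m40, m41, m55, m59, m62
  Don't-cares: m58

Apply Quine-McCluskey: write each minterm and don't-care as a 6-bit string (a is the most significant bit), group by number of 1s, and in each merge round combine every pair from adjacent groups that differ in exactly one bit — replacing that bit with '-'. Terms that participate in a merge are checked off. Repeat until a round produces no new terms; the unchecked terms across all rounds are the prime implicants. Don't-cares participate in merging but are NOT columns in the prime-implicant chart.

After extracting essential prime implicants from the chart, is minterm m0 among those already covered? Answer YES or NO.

NO

[col 0] 000000*, 000001*, 000111*, 001001*, 001101*, 010000*, 010010*, 010101, 011110*, 100011*, 100110*, 100111*, 101000*, 101001*, 110111*, 111010*, 111011*, 111110*
[col 1] -00111, -01001, -11110, 0-0000, 00-001, 00000-, 001-01, 0100-0, 1-0111, 100-11, 10011-, 10100-, 111-10, 11101-
Prime implicants: -00111, -01001, -11110, 0-0000, 00-001, 00000-, 001-01, 0100-0, 010101, 1-0111, 100-11, 10011-, 10100-, 111-10, 11101-
PI chart (minterm → PIs covering it):
  0 | 0-0000,00000-
  1 | 00-001,00000-
  7 | -00111  (sole → essential)
  9 | -01001,00-001,001-01
  13 | 001-01  (sole → essential)
  16 | 0-0000,0100-0
  18 | 0100-0  (sole → essential)
  21 | 010101  (sole → essential)
  30 | -11110  (sole → essential)
  35 | 100-11  (sole → essential)
  38 | 10011-  (sole → essential)
  39 | -00111,1-0111,100-11,10011-
  40 | 10100-  (sole → essential)
  41 | -01001,10100-
  55 | 1-0111  (sole → essential)
  59 | 11101-  (sole → essential)
  62 | -11110,111-10
Essential prime implicants: -00111, -11110, 001-01, 0100-0, 010101, 1-0111, 100-11, 10011-, 10100-, 11101-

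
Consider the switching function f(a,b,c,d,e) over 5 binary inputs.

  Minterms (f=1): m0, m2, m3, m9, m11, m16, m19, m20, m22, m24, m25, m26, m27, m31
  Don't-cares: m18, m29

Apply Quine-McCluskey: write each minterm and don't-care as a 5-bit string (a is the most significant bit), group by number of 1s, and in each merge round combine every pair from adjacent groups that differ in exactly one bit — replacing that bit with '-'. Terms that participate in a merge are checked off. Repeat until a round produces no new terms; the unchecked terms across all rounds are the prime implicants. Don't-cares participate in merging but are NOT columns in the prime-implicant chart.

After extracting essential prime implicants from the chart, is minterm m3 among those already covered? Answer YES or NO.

NO

Round 0: 00000✓ 00010✓ 00011✓ 01001✓ 01011✓ 10000✓ 10010✓ 10011✓ 10100✓ 10110✓ 11000✓ 11001✓ 11010✓ 11011✓ 11101✓ 11111✓
Round 1: -0000✓ -0010✓ -0011✓ -1001✓ -1011✓ 0-011✓ 000-0✓ 0001-✓ 010-1✓ 1-000✓ 1-010✓ 1-011✓ 10-00✓ 10-10✓ 100-0✓ 1001-✓ 101-0✓ 11-01✓ 11-11✓ 110-0✓ 110-1✓ 1100-✓ 1101-✓ 111-1✓
Round 2: --011 -00-0 -001- -10-1 1-0-0 1-01- 10--0 11--1 110--
PIs = {--011, -00-0, -001-, -10-1, 1-0-0, 1-01-, 10--0, 11--1, 110--}
Coverage chart:
  m0: -00-0 ←essential
  m2: -00-0,-001-
  m3: --011,-001-
  m9: -10-1 ←essential
  m11: --011,-10-1
  m16: -00-0,1-0-0,10--0
  m19: --011,-001-,1-01-
  m20: 10--0 ←essential
  m22: 10--0 ←essential
  m24: 1-0-0,110--
  m25: -10-1,11--1,110--
  m26: 1-0-0,1-01-,110--
  m27: --011,-10-1,1-01-,11--1,110--
  m31: 11--1 ←essential
Essential: -00-0, -10-1, 10--0, 11--1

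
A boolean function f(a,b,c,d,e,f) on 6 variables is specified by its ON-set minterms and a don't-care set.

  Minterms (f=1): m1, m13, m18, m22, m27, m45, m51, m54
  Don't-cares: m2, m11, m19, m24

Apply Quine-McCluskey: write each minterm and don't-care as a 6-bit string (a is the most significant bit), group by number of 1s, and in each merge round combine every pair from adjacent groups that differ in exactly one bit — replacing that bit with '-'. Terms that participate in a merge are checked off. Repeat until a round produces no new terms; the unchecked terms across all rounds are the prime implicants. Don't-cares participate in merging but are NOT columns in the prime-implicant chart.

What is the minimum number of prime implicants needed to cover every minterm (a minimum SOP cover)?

6

[col 0] 000001, 000010*, 001011*, 001101*, 010010*, 010011*, 010110*, 011000, 011011*, 101101*, 110011*, 110110*
[col 1] -01101, -10011, -10110, 0-0010, 0-1011, 01-011, 010-10, 01001-
Prime implicants: -01101, -10011, -10110, 0-0010, 0-1011, 000001, 01-011, 010-10, 01001-, 011000
PI chart (minterm → PIs covering it):
  1 | 000001  (sole → essential)
  13 | -01101  (sole → essential)
  18 | 0-0010,010-10,01001-
  22 | -10110,010-10
  27 | 0-1011,01-011
  45 | -01101  (sole → essential)
  51 | -10011  (sole → essential)
  54 | -10110  (sole → essential)
Essential prime implicants: -01101, -10011, -10110, 000001
Petrick residual → 0-0010, 0-1011
Minimum SOP uses 6 PIs: b'cde'f + bc'd'ef + bc'def' + a'c'd'ef' + a'cd'ef + a'b'c'd'e'f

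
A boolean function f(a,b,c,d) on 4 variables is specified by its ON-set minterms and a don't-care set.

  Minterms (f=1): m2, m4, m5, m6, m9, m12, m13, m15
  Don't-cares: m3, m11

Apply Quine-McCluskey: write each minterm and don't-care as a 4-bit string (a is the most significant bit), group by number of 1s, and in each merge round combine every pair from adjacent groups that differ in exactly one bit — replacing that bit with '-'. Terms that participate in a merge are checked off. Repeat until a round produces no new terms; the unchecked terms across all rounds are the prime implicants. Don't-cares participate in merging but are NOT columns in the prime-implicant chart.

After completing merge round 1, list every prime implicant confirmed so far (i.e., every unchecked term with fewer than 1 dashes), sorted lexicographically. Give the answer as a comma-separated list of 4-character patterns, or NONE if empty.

NONE

[col 0] 0010*, 0011*, 0100*, 0101*, 0110*, 1001*, 1011*, 1100*, 1101*, 1111*
[col 1] -011, -100*, -101*, 0-10, 001-, 01-0, 010-*, 1-01*, 1-11*, 10-1*, 11-1*, 110-*
[col 2] -10-, 1--1
Prime implicants: -011, -10-, 0-10, 001-, 01-0, 1--1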